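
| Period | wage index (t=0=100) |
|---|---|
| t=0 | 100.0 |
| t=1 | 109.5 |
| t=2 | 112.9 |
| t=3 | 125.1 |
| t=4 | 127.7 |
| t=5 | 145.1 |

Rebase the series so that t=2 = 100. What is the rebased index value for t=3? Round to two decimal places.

Rebased(t=3) = 125.1 / 112.9 × 100 = 110.8060

110.81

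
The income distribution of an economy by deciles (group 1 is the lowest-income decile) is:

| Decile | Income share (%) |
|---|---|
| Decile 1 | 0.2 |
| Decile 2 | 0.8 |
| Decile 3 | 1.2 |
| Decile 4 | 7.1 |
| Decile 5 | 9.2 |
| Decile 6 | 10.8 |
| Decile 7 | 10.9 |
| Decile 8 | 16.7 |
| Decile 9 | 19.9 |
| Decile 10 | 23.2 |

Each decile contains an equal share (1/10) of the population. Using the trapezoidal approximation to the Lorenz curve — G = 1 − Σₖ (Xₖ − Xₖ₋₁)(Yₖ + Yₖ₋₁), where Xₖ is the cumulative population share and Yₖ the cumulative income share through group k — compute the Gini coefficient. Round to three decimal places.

Cumulative income shares Yₖ: 0.0020, 0.0100, 0.0220, 0.0930, 0.1850, 0.2930, 0.4020, 0.5690, 0.7680, 1.0000
Σ (Xₖ−Xₖ₋₁)(Yₖ+Yₖ₋₁) = (1/10)(0.0020+0.0000) + (1/10)(0.0100+0.0020) + (1/10)(0.0220+0.0100) + (1/10)(0.0930+0.0220) + (1/10)(0.1850+0.0930) + (1/10)(0.2930+0.1850) + (1/10)(0.4020+0.2930) + (1/10)(0.5690+0.4020) + (1/10)(0.7680+0.5690) + (1/10)(1.0000+0.7680)
  = 0.0002 + 0.0012 + 0.0032 + 0.0115 + 0.0278 + 0.0478 + 0.0695 + 0.0971 + 0.1337 + 0.1768 = 0.5688
G = 1 − 0.5688 = 0.4312

0.431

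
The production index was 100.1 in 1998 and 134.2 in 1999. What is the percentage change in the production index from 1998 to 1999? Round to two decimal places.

34.07%

Change = (134.2 − 100.1) / 100.1 × 100
       = 34.1 / 100.1 × 100 = 34.0659%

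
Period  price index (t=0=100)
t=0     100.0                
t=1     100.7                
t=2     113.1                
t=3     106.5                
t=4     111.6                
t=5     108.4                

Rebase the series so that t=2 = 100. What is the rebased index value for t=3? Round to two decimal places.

Rebased(t=3) = 106.5 / 113.1 × 100 = 94.1645

94.16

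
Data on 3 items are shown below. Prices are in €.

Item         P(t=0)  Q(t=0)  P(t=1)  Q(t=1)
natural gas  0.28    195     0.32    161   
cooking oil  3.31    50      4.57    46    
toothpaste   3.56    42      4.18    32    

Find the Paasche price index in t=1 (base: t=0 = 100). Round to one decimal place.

127.1

Paasche price index uses current-period quantities as weights.
ΣP(t=1)·Q(t=1) = 0.32×161 + 4.57×46 + 4.18×32 = 51.52 + 210.22 + 133.76 = 395.5
ΣP(t=0)·Q(t=1) = 0.28×161 + 3.31×46 + 3.56×32 = 45.08 + 152.26 + 113.92 = 311.26
Index = 395.5 / 311.26 × 100 = 127.0642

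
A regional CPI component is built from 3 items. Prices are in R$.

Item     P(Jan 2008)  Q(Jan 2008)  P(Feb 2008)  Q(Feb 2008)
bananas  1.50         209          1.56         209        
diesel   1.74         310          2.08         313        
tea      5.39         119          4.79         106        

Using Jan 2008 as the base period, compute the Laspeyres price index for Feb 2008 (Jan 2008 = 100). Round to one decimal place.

103.1

Laspeyres price index uses base-period quantities as weights.
ΣP(Feb 2008)·Q(Jan 2008) = 1.56×209 + 2.08×310 + 4.79×119 = 326.04 + 644.8 + 570.01 = 1540.85
ΣP(Jan 2008)·Q(Jan 2008) = 1.50×209 + 1.74×310 + 5.39×119 = 313.5 + 539.4 + 641.41 = 1494.31
Index = 1540.85 / 1494.31 × 100 = 103.1145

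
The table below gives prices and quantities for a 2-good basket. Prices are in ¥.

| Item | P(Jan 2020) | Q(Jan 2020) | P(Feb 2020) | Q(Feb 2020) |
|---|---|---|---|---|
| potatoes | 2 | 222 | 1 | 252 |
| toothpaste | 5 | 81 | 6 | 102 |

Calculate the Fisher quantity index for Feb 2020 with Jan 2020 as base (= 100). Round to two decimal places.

Laspeyres component (base-period weights):
ΣP(Jan 2020)Q(Feb 2020) = 2×252 + 5×102 = 504 + 510 = 1014
ΣP(Jan 2020)Q(Jan 2020) = 2×222 + 5×81 = 444 + 405 = 849
L = 1014 / 849 × 100 = 119.4346
Paasche component (current-period weights):
ΣP(Feb 2020)Q(Feb 2020) = 1×252 + 6×102 = 252 + 612 = 864
ΣP(Feb 2020)Q(Jan 2020) = 1×222 + 6×81 = 222 + 486 = 708
P = 864 / 708 × 100 = 122.0339
Fisher = √(L × P) = √(119.4346 × 122.0339) = 120.7273

120.73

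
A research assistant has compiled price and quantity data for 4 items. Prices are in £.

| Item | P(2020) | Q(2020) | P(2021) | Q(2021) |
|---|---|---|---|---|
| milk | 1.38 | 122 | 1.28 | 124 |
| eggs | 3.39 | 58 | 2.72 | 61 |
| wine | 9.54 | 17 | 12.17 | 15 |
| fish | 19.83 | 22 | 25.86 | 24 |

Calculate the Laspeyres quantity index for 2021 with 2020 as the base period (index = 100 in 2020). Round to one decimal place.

103.5

Laspeyres quantity index uses base-period prices as weights.
ΣP(2020)·Q(2021) = 1.38×124 + 3.39×61 + 9.54×15 + 19.83×24 = 171.12 + 206.79 + 143.1 + 475.92 = 996.93
ΣP(2020)·Q(2020) = 1.38×122 + 3.39×58 + 9.54×17 + 19.83×22 = 168.36 + 196.62 + 162.18 + 436.26 = 963.42
Index = 996.93 / 963.42 × 100 = 103.4782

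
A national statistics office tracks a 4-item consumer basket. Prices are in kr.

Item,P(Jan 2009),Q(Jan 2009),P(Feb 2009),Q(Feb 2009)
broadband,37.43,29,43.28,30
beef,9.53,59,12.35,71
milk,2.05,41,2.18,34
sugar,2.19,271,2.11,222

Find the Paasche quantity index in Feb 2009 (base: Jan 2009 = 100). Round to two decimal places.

102.75

Paasche quantity index uses current-period prices as weights.
ΣP(Feb 2009)·Q(Feb 2009) = 43.28×30 + 12.35×71 + 2.18×34 + 2.11×222 = 1298.4 + 876.85 + 74.12 + 468.42 = 2717.79
ΣP(Feb 2009)·Q(Jan 2009) = 43.28×29 + 12.35×59 + 2.18×41 + 2.11×271 = 1255.12 + 728.65 + 89.38 + 571.81 = 2644.96
Index = 2717.79 / 2644.96 × 100 = 102.7535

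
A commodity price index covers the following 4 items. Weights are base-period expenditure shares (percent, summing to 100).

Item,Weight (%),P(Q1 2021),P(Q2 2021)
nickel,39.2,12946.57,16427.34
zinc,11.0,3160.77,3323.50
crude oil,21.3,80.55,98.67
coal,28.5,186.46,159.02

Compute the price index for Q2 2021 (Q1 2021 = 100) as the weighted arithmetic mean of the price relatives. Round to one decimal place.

nickel: 39.2 × (16427.34/12946.57) = 39.2 × 1.268857 = 49.7392
zinc: 11.0 × (3323.50/3160.77) = 11.0 × 1.051484 = 11.5663
crude oil: 21.3 × (98.67/80.55) = 21.3 × 1.224953 = 26.0915
coal: 28.5 × (159.02/186.46) = 28.5 × 0.852837 = 24.3059
Index = Σ wᵢ·(p₁ᵢ/p₀ᵢ) = 49.7392 + 11.5663 + 26.0915 + 24.3059 = 111.7029

111.7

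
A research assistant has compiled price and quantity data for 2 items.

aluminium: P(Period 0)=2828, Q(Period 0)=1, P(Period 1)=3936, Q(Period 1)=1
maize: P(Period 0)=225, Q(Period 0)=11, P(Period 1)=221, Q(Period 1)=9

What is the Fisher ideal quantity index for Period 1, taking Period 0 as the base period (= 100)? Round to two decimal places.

Laspeyres component (base-period weights):
ΣP(Period 0)Q(Period 1) = 2828×1 + 225×9 = 2828 + 2025 = 4853
ΣP(Period 0)Q(Period 0) = 2828×1 + 225×11 = 2828 + 2475 = 5303
L = 4853 / 5303 × 100 = 91.5142
Paasche component (current-period weights):
ΣP(Period 1)Q(Period 1) = 3936×1 + 221×9 = 3936 + 1989 = 5925
ΣP(Period 1)Q(Period 0) = 3936×1 + 221×11 = 3936 + 2431 = 6367
P = 5925 / 6367 × 100 = 93.0580
Fisher = √(L × P) = √(91.5142 × 93.0580) = 92.2829

92.28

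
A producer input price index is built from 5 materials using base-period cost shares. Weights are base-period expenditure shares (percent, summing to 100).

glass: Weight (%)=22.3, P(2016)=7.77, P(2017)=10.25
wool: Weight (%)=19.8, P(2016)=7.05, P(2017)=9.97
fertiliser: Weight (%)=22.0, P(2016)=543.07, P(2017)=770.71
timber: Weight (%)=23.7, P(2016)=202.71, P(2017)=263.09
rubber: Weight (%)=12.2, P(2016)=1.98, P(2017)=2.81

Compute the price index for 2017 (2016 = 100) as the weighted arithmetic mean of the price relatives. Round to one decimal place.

glass: 22.3 × (10.25/7.77) = 22.3 × 1.319176 = 29.4176
wool: 19.8 × (9.97/7.05) = 19.8 × 1.414184 = 28.0009
fertiliser: 22.0 × (770.71/543.07) = 22.0 × 1.419172 = 31.2218
timber: 23.7 × (263.09/202.71) = 23.7 × 1.297864 = 30.7594
rubber: 12.2 × (2.81/1.98) = 12.2 × 1.419192 = 17.3141
Index = Σ wᵢ·(p₁ᵢ/p₀ᵢ) = 29.4176 + 28.0009 + 31.2218 + 30.7594 + 17.3141 = 136.7138

136.7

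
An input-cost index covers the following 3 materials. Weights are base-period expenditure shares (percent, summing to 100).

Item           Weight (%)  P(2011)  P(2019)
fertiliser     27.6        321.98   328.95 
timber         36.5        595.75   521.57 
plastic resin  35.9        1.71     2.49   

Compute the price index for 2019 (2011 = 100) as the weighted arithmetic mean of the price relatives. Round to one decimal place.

fertiliser: 27.6 × (328.95/321.98) = 27.6 × 1.021647 = 28.1975
timber: 36.5 × (521.57/595.75) = 36.5 × 0.875485 = 31.9552
plastic resin: 35.9 × (2.49/1.71) = 35.9 × 1.456140 = 52.2754
Index = Σ wᵢ·(p₁ᵢ/p₀ᵢ) = 28.1975 + 31.9552 + 52.2754 = 112.4281

112.4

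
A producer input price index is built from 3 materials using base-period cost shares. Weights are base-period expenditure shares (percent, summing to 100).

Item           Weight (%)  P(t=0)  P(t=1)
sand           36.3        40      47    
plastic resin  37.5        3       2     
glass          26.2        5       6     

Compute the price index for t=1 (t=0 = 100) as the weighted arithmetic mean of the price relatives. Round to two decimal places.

sand: 36.3 × (47/40) = 36.3 × 1.175000 = 42.6525
plastic resin: 37.5 × (2/3) = 37.5 × 0.666667 = 25.0000
glass: 26.2 × (6/5) = 26.2 × 1.200000 = 31.4400
Index = Σ wᵢ·(p₁ᵢ/p₀ᵢ) = 42.6525 + 25.0000 + 31.4400 = 99.0925

99.09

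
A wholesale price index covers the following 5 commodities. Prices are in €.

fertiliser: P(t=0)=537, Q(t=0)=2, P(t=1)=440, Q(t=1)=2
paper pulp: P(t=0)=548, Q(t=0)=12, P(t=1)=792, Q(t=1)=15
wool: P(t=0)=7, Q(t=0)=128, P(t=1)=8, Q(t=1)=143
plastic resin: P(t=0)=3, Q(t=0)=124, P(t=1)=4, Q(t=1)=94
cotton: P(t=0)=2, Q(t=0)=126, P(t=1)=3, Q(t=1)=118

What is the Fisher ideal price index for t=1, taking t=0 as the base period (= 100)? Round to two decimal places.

Laspeyres component (base-period weights):
ΣP(t=1)Q(t=0) = 440×2 + 792×12 + 8×128 + 4×124 + 3×126 = 880 + 9504 + 1024 + 496 + 378 = 12282
ΣP(t=0)Q(t=0) = 537×2 + 548×12 + 7×128 + 3×124 + 2×126 = 1074 + 6576 + 896 + 372 + 252 = 9170
L = 12282 / 9170 × 100 = 133.9368
Paasche component (current-period weights):
ΣP(t=1)Q(t=1) = 440×2 + 792×15 + 8×143 + 4×94 + 3×118 = 880 + 11880 + 1144 + 376 + 354 = 14634
ΣP(t=0)Q(t=1) = 537×2 + 548×15 + 7×143 + 3×94 + 2×118 = 1074 + 8220 + 1001 + 282 + 236 = 10813
P = 14634 / 10813 × 100 = 135.3371
Fisher = √(L × P) = √(133.9368 × 135.3371) = 134.6351

134.64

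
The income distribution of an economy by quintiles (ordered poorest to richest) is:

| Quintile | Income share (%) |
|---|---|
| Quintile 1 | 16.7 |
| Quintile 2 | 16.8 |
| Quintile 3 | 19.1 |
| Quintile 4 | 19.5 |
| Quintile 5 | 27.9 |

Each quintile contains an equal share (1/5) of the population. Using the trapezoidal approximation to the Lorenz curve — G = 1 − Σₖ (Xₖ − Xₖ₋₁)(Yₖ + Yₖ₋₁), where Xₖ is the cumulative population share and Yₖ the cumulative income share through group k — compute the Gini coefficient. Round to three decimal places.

Cumulative income shares Yₖ: 0.1670, 0.3350, 0.5260, 0.7210, 1.0000
Σ (Xₖ−Xₖ₋₁)(Yₖ+Yₖ₋₁) = (1/5)(0.1670+0.0000) + (1/5)(0.3350+0.1670) + (1/5)(0.5260+0.3350) + (1/5)(0.7210+0.5260) + (1/5)(1.0000+0.7210)
  = 0.0334 + 0.1004 + 0.1722 + 0.2494 + 0.3442 = 0.8996
G = 1 − 0.8996 = 0.1004

0.100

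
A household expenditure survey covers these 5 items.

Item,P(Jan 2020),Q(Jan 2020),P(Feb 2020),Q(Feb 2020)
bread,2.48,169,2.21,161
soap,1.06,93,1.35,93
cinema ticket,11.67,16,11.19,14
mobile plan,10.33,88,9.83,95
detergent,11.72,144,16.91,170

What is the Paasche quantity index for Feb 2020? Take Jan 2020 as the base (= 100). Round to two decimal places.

111.77

Paasche quantity index uses current-period prices as weights.
ΣP(Feb 2020)·Q(Feb 2020) = 2.21×161 + 1.35×93 + 11.19×14 + 9.83×95 + 16.91×170 = 355.81 + 125.55 + 156.66 + 933.85 + 2874.7 = 4446.57
ΣP(Feb 2020)·Q(Jan 2020) = 2.21×169 + 1.35×93 + 11.19×16 + 9.83×88 + 16.91×144 = 373.49 + 125.55 + 179.04 + 865.04 + 2435.04 = 3978.16
Index = 4446.57 / 3978.16 × 100 = 111.7745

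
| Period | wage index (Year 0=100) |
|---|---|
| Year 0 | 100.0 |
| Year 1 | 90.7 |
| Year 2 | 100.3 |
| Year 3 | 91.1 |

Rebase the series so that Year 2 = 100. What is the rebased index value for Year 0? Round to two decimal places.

99.70

Rebased(Year 0) = 100.0 / 100.3 × 100 = 99.7009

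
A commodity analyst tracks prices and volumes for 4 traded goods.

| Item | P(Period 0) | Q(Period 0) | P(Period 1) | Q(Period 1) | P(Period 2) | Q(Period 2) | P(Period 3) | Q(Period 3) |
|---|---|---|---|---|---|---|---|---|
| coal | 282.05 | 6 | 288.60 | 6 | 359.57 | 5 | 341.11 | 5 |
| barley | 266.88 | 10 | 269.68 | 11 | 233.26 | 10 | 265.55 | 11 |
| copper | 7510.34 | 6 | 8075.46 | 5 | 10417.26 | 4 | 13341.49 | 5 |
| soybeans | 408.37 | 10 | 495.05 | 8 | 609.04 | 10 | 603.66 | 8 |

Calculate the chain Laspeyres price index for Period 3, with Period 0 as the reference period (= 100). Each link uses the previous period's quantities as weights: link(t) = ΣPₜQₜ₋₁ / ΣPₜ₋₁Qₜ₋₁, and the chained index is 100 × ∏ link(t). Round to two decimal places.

Link Period 0→Period 1:
ΣP(Period 1)Q(Period 0) = 288.60×6 + 269.68×10 + 8075.46×6 + 495.05×10 = 1731.6 + 2696.8 + 48452.76 + 4950.5 = 57831.66
ΣP(Period 0)Q(Period 0) = 282.05×6 + 266.88×10 + 7510.34×6 + 408.37×10 = 1692.3 + 2668.8 + 45062.04 + 4083.7 = 53506.84
link = 57831.66/53506.84 = 1.080827
Link Period 1→Period 2:
ΣP(Period 2)Q(Period 1) = 359.57×6 + 233.26×11 + 10417.26×5 + 609.04×8 = 2157.42 + 2565.86 + 52086.3 + 4872.32 = 61681.9
ΣP(Period 1)Q(Period 1) = 288.60×6 + 269.68×11 + 8075.46×5 + 495.05×8 = 1731.6 + 2966.48 + 40377.3 + 3960.4 = 49035.78
link = 61681.9/49035.78 = 1.257896
Link Period 2→Period 3:
ΣP(Period 3)Q(Period 2) = 341.11×5 + 265.55×10 + 13341.49×4 + 603.66×10 = 1705.55 + 2655.5 + 53365.96 + 6036.6 = 63763.61
ΣP(Period 2)Q(Period 2) = 359.57×5 + 233.26×10 + 10417.26×4 + 609.04×10 = 1797.85 + 2332.6 + 41669.04 + 6090.4 = 51889.89
link = 63763.61/51889.89 = 1.228825
Chained index = 100 × 1.080827 × 1.257896 × 1.228825 = 167.0672

167.07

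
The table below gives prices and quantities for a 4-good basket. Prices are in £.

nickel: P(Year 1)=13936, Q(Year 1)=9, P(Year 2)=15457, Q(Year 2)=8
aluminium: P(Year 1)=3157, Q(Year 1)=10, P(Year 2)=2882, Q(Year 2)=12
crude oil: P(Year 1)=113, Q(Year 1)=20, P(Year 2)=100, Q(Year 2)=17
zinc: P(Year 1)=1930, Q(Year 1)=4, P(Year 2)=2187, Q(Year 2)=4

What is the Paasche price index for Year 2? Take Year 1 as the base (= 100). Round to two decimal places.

Paasche price index uses current-period quantities as weights.
ΣP(Year 2)·Q(Year 2) = 15457×8 + 2882×12 + 100×17 + 2187×4 = 123656 + 34584 + 1700 + 8748 = 168688
ΣP(Year 1)·Q(Year 2) = 13936×8 + 3157×12 + 113×17 + 1930×4 = 111488 + 37884 + 1921 + 7720 = 159013
Index = 168688 / 159013 × 100 = 106.0844

106.08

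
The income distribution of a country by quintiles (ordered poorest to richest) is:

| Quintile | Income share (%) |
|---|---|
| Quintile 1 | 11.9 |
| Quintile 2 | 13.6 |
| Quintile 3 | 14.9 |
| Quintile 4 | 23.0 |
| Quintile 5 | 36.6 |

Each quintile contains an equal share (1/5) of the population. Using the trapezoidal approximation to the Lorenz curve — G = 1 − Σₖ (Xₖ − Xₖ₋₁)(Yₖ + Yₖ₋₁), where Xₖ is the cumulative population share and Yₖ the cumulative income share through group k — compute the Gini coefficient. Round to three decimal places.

Cumulative income shares Yₖ: 0.1190, 0.2550, 0.4040, 0.6340, 1.0000
Σ (Xₖ−Xₖ₋₁)(Yₖ+Yₖ₋₁) = (1/5)(0.1190+0.0000) + (1/5)(0.2550+0.1190) + (1/5)(0.4040+0.2550) + (1/5)(0.6340+0.4040) + (1/5)(1.0000+0.6340)
  = 0.0238 + 0.0748 + 0.1318 + 0.2076 + 0.3268 = 0.7648
G = 1 − 0.7648 = 0.2352

0.235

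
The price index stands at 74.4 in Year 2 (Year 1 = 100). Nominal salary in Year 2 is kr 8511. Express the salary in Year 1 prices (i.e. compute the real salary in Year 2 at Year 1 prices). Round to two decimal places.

11439.52

Real = Nominal ÷ (Index/100) = 8511 ÷ (74.4/100)
     = 8511 ÷ 0.744 = 11439.5161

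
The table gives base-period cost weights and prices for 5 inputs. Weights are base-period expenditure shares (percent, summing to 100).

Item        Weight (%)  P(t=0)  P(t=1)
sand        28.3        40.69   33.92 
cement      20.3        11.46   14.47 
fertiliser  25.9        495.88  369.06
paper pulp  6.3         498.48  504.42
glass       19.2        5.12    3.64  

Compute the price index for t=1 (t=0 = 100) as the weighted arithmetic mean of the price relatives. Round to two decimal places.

sand: 28.3 × (33.92/40.69) = 28.3 × 0.833620 = 23.5914
cement: 20.3 × (14.47/11.46) = 20.3 × 1.262653 = 25.6318
fertiliser: 25.9 × (369.06/495.88) = 25.9 × 0.744253 = 19.2761
paper pulp: 6.3 × (504.42/498.48) = 6.3 × 1.011916 = 6.3751
glass: 19.2 × (3.64/5.12) = 19.2 × 0.710938 = 13.6500
Index = Σ wᵢ·(p₁ᵢ/p₀ᵢ) = 23.5914 + 25.6318 + 19.2761 + 6.3751 + 13.6500 = 88.5245

88.52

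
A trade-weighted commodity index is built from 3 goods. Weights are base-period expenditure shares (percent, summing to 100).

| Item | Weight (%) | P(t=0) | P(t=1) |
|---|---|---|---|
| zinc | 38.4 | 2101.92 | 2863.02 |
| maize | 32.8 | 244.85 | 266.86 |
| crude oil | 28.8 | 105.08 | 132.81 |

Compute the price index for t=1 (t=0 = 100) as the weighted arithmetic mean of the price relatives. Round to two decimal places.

zinc: 38.4 × (2863.02/2101.92) = 38.4 × 1.362098 = 52.3045
maize: 32.8 × (266.86/244.85) = 32.8 × 1.089892 = 35.7485
crude oil: 28.8 × (132.81/105.08) = 28.8 × 1.263894 = 36.4002
Index = Σ wᵢ·(p₁ᵢ/p₀ᵢ) = 52.3045 + 35.7485 + 36.4002 = 124.4531

124.45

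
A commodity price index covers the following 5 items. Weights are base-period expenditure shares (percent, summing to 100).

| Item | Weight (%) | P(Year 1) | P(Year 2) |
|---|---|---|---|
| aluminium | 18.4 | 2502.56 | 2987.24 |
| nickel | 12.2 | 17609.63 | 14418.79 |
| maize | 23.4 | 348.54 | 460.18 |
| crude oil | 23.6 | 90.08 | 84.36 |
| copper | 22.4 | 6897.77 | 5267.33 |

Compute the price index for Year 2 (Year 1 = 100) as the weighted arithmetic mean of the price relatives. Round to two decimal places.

102.05

aluminium: 18.4 × (2987.24/2502.56) = 18.4 × 1.193674 = 21.9636
nickel: 12.2 × (14418.79/17609.63) = 12.2 × 0.818801 = 9.9894
maize: 23.4 × (460.18/348.54) = 23.4 × 1.320308 = 30.8952
crude oil: 23.6 × (84.36/90.08) = 23.6 × 0.936501 = 22.1014
copper: 22.4 × (5267.33/6897.77) = 22.4 × 0.763628 = 17.1053
Index = Σ wᵢ·(p₁ᵢ/p₀ᵢ) = 21.9636 + 9.9894 + 30.8952 + 22.1014 + 17.1053 = 102.0549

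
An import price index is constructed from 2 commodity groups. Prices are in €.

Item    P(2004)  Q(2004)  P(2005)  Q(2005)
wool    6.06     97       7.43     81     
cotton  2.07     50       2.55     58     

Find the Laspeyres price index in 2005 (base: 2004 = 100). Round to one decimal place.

Laspeyres price index uses base-period quantities as weights.
ΣP(2005)·Q(2004) = 7.43×97 + 2.55×50 = 720.71 + 127.5 = 848.21
ΣP(2004)·Q(2004) = 6.06×97 + 2.07×50 = 587.82 + 103.5 = 691.32
Index = 848.21 / 691.32 × 100 = 122.6943

122.7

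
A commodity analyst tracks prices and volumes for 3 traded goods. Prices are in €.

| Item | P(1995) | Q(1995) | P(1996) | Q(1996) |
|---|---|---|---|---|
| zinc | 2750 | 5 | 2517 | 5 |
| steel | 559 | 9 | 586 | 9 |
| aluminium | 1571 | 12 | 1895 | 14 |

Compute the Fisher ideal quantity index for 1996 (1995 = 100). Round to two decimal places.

Laspeyres component (base-period weights):
ΣP(1995)Q(1996) = 2750×5 + 559×9 + 1571×14 = 13750 + 5031 + 21994 = 40775
ΣP(1995)Q(1995) = 2750×5 + 559×9 + 1571×12 = 13750 + 5031 + 18852 = 37633
L = 40775 / 37633 × 100 = 108.3491
Paasche component (current-period weights):
ΣP(1996)Q(1996) = 2517×5 + 586×9 + 1895×14 = 12585 + 5274 + 26530 = 44389
ΣP(1996)Q(1995) = 2517×5 + 586×9 + 1895×12 = 12585 + 5274 + 22740 = 40599
P = 44389 / 40599 × 100 = 109.3352
Fisher = √(L × P) = √(108.3491 × 109.3352) = 108.8410

108.84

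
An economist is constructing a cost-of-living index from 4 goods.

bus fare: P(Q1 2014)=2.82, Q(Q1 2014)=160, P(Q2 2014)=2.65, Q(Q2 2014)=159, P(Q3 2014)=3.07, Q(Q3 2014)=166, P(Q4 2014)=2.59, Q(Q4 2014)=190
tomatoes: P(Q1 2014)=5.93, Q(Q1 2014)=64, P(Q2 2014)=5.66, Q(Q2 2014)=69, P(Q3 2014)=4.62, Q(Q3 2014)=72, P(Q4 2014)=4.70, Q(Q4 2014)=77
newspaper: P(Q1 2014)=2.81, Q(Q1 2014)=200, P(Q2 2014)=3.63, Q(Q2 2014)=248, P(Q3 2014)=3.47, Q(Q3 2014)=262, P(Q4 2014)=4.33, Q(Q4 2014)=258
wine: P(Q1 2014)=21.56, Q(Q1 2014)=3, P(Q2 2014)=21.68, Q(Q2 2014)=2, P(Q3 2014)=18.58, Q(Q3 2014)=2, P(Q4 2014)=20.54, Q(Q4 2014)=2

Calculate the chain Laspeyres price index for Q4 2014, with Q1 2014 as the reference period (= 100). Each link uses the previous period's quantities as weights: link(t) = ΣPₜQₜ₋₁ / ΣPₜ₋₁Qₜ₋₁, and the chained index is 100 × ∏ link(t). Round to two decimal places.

114.22

Link Q1 2014→Q2 2014:
ΣP(Q2 2014)Q(Q1 2014) = 2.65×160 + 5.66×64 + 3.63×200 + 21.68×3 = 424 + 362.24 + 726 + 65.04 = 1577.28
ΣP(Q1 2014)Q(Q1 2014) = 2.82×160 + 5.93×64 + 2.81×200 + 21.56×3 = 451.2 + 379.52 + 562 + 64.68 = 1457.4
link = 1577.28/1457.4 = 1.082256
Link Q2 2014→Q3 2014:
ΣP(Q3 2014)Q(Q2 2014) = 3.07×159 + 4.62×69 + 3.47×248 + 18.58×2 = 488.13 + 318.78 + 860.56 + 37.16 = 1704.63
ΣP(Q2 2014)Q(Q2 2014) = 2.65×159 + 5.66×69 + 3.63×248 + 21.68×2 = 421.35 + 390.54 + 900.24 + 43.36 = 1755.49
link = 1704.63/1755.49 = 0.971028
Link Q3 2014→Q4 2014:
ΣP(Q4 2014)Q(Q3 2014) = 2.59×166 + 4.70×72 + 4.33×262 + 20.54×2 = 429.94 + 338.4 + 1134.46 + 41.08 = 1943.88
ΣP(Q3 2014)Q(Q3 2014) = 3.07×166 + 4.62×72 + 3.47×262 + 18.58×2 = 509.62 + 332.64 + 909.14 + 37.16 = 1788.56
link = 1943.88/1788.56 = 1.086841
Chained index = 100 × 1.082256 × 0.971028 × 1.086841 = 114.2162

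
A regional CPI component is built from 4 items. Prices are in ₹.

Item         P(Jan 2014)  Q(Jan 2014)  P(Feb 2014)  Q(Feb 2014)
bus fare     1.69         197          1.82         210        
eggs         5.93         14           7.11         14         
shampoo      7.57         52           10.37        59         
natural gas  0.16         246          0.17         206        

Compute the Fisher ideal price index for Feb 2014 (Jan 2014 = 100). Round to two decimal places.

Laspeyres component (base-period weights):
ΣP(Feb 2014)Q(Jan 2014) = 1.82×197 + 7.11×14 + 10.37×52 + 0.17×246 = 358.54 + 99.54 + 539.24 + 41.82 = 1039.14
ΣP(Jan 2014)Q(Jan 2014) = 1.69×197 + 5.93×14 + 7.57×52 + 0.16×246 = 332.93 + 83.02 + 393.64 + 39.36 = 848.95
L = 1039.14 / 848.95 × 100 = 122.4030
Paasche component (current-period weights):
ΣP(Feb 2014)Q(Feb 2014) = 1.82×210 + 7.11×14 + 10.37×59 + 0.17×206 = 382.2 + 99.54 + 611.83 + 35.02 = 1128.59
ΣP(Jan 2014)Q(Feb 2014) = 1.69×210 + 5.93×14 + 7.57×59 + 0.16×206 = 354.9 + 83.02 + 446.63 + 32.96 = 917.51
P = 1128.59 / 917.51 × 100 = 123.0057
Fisher = √(L × P) = √(122.4030 × 123.0057) = 122.7040

122.70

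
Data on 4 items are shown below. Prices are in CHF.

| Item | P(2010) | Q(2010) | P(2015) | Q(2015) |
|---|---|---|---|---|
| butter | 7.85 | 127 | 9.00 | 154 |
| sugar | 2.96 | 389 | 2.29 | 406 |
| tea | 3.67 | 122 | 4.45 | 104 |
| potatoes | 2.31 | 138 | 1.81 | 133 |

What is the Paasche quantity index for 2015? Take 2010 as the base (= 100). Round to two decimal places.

106.82

Paasche quantity index uses current-period prices as weights.
ΣP(2015)·Q(2015) = 9.00×154 + 2.29×406 + 4.45×104 + 1.81×133 = 1386 + 929.74 + 462.8 + 240.73 = 3019.27
ΣP(2015)·Q(2010) = 9.00×127 + 2.29×389 + 4.45×122 + 1.81×138 = 1143 + 890.81 + 542.9 + 249.78 = 2826.49
Index = 3019.27 / 2826.49 × 100 = 106.8205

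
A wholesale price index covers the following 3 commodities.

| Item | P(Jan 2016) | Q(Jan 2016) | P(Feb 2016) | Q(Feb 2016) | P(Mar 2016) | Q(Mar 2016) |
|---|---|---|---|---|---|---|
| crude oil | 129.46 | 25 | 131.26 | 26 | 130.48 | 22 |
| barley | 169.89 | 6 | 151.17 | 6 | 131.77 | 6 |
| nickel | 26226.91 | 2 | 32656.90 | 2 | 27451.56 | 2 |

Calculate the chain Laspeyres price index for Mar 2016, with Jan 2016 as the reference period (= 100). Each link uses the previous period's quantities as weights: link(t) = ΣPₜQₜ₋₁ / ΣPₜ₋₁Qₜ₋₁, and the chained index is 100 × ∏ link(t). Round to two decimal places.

Link Jan 2016→Feb 2016:
ΣP(Feb 2016)Q(Jan 2016) = 131.26×25 + 151.17×6 + 32656.90×2 = 3281.5 + 907.02 + 65313.8 = 69502.32
ΣP(Jan 2016)Q(Jan 2016) = 129.46×25 + 169.89×6 + 26226.91×2 = 3236.5 + 1019.34 + 52453.82 = 56709.66
link = 69502.32/56709.66 = 1.225582
Link Feb 2016→Mar 2016:
ΣP(Mar 2016)Q(Feb 2016) = 130.48×26 + 131.77×6 + 27451.56×2 = 3392.48 + 790.62 + 54903.12 = 59086.22
ΣP(Feb 2016)Q(Feb 2016) = 131.26×26 + 151.17×6 + 32656.90×2 = 3412.76 + 907.02 + 65313.8 = 69633.58
link = 59086.22/69633.58 = 0.848531
Chained index = 100 × 1.225582 × 0.848531 = 103.9943

103.99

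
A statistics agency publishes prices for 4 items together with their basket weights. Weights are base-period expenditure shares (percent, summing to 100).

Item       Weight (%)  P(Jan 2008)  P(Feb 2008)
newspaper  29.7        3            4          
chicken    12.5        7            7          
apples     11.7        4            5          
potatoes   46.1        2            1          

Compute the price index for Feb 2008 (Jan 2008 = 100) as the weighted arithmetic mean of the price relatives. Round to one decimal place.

newspaper: 29.7 × (4/3) = 29.7 × 1.333333 = 39.6000
chicken: 12.5 × (7/7) = 12.5 × 1.000000 = 12.5000
apples: 11.7 × (5/4) = 11.7 × 1.250000 = 14.6250
potatoes: 46.1 × (1/2) = 46.1 × 0.500000 = 23.0500
Index = Σ wᵢ·(p₁ᵢ/p₀ᵢ) = 39.6000 + 12.5000 + 14.6250 + 23.0500 = 89.7750

89.8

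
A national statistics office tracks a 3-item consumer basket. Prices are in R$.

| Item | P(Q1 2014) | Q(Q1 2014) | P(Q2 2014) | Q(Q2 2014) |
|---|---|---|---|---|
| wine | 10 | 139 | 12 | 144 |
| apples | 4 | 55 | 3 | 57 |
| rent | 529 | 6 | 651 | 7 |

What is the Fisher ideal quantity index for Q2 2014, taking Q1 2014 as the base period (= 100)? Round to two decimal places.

112.38

Laspeyres component (base-period weights):
ΣP(Q1 2014)Q(Q2 2014) = 10×144 + 4×57 + 529×7 = 1440 + 228 + 3703 = 5371
ΣP(Q1 2014)Q(Q1 2014) = 10×139 + 4×55 + 529×6 = 1390 + 220 + 3174 = 4784
L = 5371 / 4784 × 100 = 112.2701
Paasche component (current-period weights):
ΣP(Q2 2014)Q(Q2 2014) = 12×144 + 3×57 + 651×7 = 1728 + 171 + 4557 = 6456
ΣP(Q2 2014)Q(Q1 2014) = 12×139 + 3×55 + 651×6 = 1668 + 165 + 3906 = 5739
P = 6456 / 5739 × 100 = 112.4935
Fisher = √(L × P) = √(112.2701 × 112.4935) = 112.3817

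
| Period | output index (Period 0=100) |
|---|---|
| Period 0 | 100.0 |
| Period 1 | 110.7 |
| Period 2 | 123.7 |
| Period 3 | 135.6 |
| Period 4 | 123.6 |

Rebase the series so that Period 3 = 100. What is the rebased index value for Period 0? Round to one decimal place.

73.7

Rebased(Period 0) = 100.0 / 135.6 × 100 = 73.7463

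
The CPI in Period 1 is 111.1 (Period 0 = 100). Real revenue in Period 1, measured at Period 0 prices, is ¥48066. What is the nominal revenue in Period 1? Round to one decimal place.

Nominal = Real × (Index/100) = 48066 × (111.1/100)
        = 48066 × 1.111 = 53401.3260

53401.3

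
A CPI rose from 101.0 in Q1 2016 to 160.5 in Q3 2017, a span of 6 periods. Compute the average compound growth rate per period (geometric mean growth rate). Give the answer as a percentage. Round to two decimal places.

8.03%

Growth factor = (160.5/101.0)^(1/6) = (1.589109)^(1/6) = 1.080253
Growth rate = 1.080253 − 1 = 0.080253 = 8.0253%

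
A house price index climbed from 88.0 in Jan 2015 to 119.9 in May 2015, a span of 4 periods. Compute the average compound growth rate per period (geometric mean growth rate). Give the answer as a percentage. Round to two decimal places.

8.04%

Growth factor = (119.9/88.0)^(1/4) = (1.362500)^(1/4) = 1.080399
Growth rate = 1.080399 − 1 = 0.080399 = 8.0399%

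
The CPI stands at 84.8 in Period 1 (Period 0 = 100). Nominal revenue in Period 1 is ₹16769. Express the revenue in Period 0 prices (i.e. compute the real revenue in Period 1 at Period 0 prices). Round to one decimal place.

19774.8

Real = Nominal ÷ (Index/100) = 16769 ÷ (84.8/100)
     = 16769 ÷ 0.848 = 19774.7642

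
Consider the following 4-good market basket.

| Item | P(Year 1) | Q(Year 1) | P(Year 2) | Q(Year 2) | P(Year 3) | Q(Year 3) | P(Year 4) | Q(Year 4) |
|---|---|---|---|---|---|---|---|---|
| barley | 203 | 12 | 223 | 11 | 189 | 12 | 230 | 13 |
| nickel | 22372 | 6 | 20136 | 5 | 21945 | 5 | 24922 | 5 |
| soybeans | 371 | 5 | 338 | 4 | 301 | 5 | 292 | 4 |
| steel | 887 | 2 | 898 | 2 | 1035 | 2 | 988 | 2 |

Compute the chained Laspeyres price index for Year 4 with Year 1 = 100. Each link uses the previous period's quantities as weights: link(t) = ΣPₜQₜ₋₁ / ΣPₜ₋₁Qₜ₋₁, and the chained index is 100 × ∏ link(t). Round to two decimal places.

Link Year 1→Year 2:
ΣP(Year 2)Q(Year 1) = 223×12 + 20136×6 + 338×5 + 898×2 = 2676 + 120816 + 1690 + 1796 = 126978
ΣP(Year 1)Q(Year 1) = 203×12 + 22372×6 + 371×5 + 887×2 = 2436 + 134232 + 1855 + 1774 = 140297
link = 126978/140297 = 0.905066
Link Year 2→Year 3:
ΣP(Year 3)Q(Year 2) = 189×11 + 21945×5 + 301×4 + 1035×2 = 2079 + 109725 + 1204 + 2070 = 115078
ΣP(Year 2)Q(Year 2) = 223×11 + 20136×5 + 338×4 + 898×2 = 2453 + 100680 + 1352 + 1796 = 106281
link = 115078/106281 = 1.082771
Link Year 3→Year 4:
ΣP(Year 4)Q(Year 3) = 230×12 + 24922×5 + 292×5 + 988×2 = 2760 + 124610 + 1460 + 1976 = 130806
ΣP(Year 3)Q(Year 3) = 189×12 + 21945×5 + 301×5 + 1035×2 = 2268 + 109725 + 1505 + 2070 = 115568
link = 130806/115568 = 1.131853
Chained index = 100 × 0.905066 × 1.082771 × 1.131853 = 110.9192

110.92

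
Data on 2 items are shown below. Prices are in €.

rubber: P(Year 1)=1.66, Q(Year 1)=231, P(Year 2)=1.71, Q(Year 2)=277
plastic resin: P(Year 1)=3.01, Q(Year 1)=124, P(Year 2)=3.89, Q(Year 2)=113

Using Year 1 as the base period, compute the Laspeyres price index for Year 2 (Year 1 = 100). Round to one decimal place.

115.9

Laspeyres price index uses base-period quantities as weights.
ΣP(Year 2)·Q(Year 1) = 1.71×231 + 3.89×124 = 395.01 + 482.36 = 877.37
ΣP(Year 1)·Q(Year 1) = 1.66×231 + 3.01×124 = 383.46 + 373.24 = 756.7
Index = 877.37 / 756.7 × 100 = 115.9469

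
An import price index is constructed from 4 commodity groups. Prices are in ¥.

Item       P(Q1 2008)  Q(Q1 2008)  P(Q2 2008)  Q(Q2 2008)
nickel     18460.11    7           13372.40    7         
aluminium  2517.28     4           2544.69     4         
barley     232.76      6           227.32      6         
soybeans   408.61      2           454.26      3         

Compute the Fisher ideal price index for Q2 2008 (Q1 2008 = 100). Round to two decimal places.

Laspeyres component (base-period weights):
ΣP(Q2 2008)Q(Q1 2008) = 13372.40×7 + 2544.69×4 + 227.32×6 + 454.26×2 = 93606.8 + 10178.76 + 1363.92 + 908.52 = 106058
ΣP(Q1 2008)Q(Q1 2008) = 18460.11×7 + 2517.28×4 + 232.76×6 + 408.61×2 = 129220.77 + 10069.12 + 1396.56 + 817.22 = 141503.67
L = 106058 / 141503.67 × 100 = 74.9507
Paasche component (current-period weights):
ΣP(Q2 2008)Q(Q2 2008) = 13372.40×7 + 2544.69×4 + 227.32×6 + 454.26×3 = 93606.8 + 10178.76 + 1363.92 + 1362.78 = 106512.26
ΣP(Q1 2008)Q(Q2 2008) = 18460.11×7 + 2517.28×4 + 232.76×6 + 408.61×3 = 129220.77 + 10069.12 + 1396.56 + 1225.83 = 141912.28
P = 106512.26 / 141912.28 × 100 = 75.0550
Fisher = √(L × P) = √(74.9507 × 75.0550) = 75.0028

75.00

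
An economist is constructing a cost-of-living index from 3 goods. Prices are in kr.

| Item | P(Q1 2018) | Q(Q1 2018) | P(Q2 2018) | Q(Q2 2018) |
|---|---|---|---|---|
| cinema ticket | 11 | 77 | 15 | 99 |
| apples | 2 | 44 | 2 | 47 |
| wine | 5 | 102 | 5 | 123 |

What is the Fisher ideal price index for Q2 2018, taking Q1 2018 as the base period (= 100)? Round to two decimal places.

Laspeyres component (base-period weights):
ΣP(Q2 2018)Q(Q1 2018) = 15×77 + 2×44 + 5×102 = 1155 + 88 + 510 = 1753
ΣP(Q1 2018)Q(Q1 2018) = 11×77 + 2×44 + 5×102 = 847 + 88 + 510 = 1445
L = 1753 / 1445 × 100 = 121.3149
Paasche component (current-period weights):
ΣP(Q2 2018)Q(Q2 2018) = 15×99 + 2×47 + 5×123 = 1485 + 94 + 615 = 2194
ΣP(Q1 2018)Q(Q2 2018) = 11×99 + 2×47 + 5×123 = 1089 + 94 + 615 = 1798
P = 2194 / 1798 × 100 = 122.0245
Fisher = √(L × P) = √(121.3149 × 122.0245) = 121.6692

121.67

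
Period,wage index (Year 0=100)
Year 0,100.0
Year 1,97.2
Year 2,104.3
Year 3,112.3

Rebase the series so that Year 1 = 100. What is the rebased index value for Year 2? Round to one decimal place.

107.3

Rebased(Year 2) = 104.3 / 97.2 × 100 = 107.3045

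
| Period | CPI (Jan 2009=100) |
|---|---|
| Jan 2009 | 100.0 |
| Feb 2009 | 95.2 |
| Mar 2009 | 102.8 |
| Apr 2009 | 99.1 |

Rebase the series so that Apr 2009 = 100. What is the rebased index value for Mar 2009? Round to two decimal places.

103.73

Rebased(Mar 2009) = 102.8 / 99.1 × 100 = 103.7336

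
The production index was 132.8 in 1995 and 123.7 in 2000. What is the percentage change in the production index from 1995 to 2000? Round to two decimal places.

Change = (123.7 − 132.8) / 132.8 × 100
       = -9.1 / 132.8 × 100 = -6.8524%

-6.85%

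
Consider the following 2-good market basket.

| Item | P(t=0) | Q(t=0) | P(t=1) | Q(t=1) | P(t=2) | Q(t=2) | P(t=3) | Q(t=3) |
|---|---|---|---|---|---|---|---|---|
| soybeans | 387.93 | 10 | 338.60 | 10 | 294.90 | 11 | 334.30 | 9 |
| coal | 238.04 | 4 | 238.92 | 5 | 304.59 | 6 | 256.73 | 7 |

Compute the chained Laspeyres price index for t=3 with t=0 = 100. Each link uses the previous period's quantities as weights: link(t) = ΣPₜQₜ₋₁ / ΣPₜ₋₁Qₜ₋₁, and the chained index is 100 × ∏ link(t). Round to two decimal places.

90.26

Link t=0→t=1:
ΣP(t=1)Q(t=0) = 338.60×10 + 238.92×4 = 3386 + 955.68 = 4341.68
ΣP(t=0)Q(t=0) = 387.93×10 + 238.04×4 = 3879.3 + 952.16 = 4831.46
link = 4341.68/4831.46 = 0.898627
Link t=1→t=2:
ΣP(t=2)Q(t=1) = 294.90×10 + 304.59×5 = 2949 + 1522.95 = 4471.95
ΣP(t=1)Q(t=1) = 338.60×10 + 238.92×5 = 3386 + 1194.6 = 4580.6
link = 4471.95/4580.6 = 0.976280
Link t=2→t=3:
ΣP(t=3)Q(t=2) = 334.30×11 + 256.73×6 = 3677.3 + 1540.38 = 5217.68
ΣP(t=2)Q(t=2) = 294.90×11 + 304.59×6 = 3243.9 + 1827.54 = 5071.44
link = 5217.68/5071.44 = 1.028836
Chained index = 100 × 0.898627 × 0.976280 × 1.028836 = 90.2610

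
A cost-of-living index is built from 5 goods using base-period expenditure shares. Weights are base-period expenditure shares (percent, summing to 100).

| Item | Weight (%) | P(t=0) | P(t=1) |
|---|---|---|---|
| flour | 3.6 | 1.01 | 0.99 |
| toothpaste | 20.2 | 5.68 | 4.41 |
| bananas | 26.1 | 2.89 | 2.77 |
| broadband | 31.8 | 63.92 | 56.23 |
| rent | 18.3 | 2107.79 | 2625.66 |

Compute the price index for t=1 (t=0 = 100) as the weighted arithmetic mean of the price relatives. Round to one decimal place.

flour: 3.6 × (0.99/1.01) = 3.6 × 0.980198 = 3.5287
toothpaste: 20.2 × (4.41/5.68) = 20.2 × 0.776408 = 15.6835
bananas: 26.1 × (2.77/2.89) = 26.1 × 0.958478 = 25.0163
broadband: 31.8 × (56.23/63.92) = 31.8 × 0.879693 = 27.9742
rent: 18.3 × (2625.66/2107.79) = 18.3 × 1.245693 = 22.7962
Index = Σ wᵢ·(p₁ᵢ/p₀ᵢ) = 3.5287 + 15.6835 + 25.0163 + 27.9742 + 22.7962 = 94.9989

95.0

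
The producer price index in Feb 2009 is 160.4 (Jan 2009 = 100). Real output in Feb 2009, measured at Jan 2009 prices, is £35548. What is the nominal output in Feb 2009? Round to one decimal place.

57019.0

Nominal = Real × (Index/100) = 35548 × (160.4/100)
        = 35548 × 1.604 = 57018.9920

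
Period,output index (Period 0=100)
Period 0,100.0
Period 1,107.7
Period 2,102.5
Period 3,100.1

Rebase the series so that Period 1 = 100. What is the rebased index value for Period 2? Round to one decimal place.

Rebased(Period 2) = 102.5 / 107.7 × 100 = 95.1718

95.2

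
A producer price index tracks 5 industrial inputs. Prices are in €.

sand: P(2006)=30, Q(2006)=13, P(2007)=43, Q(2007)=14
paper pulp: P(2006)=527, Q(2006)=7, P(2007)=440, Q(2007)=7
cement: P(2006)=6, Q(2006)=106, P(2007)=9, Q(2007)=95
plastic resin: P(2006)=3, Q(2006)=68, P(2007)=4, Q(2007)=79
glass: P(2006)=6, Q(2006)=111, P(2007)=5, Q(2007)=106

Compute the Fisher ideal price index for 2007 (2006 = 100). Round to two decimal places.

97.00

Laspeyres component (base-period weights):
ΣP(2007)Q(2006) = 43×13 + 440×7 + 9×106 + 4×68 + 5×111 = 559 + 3080 + 954 + 272 + 555 = 5420
ΣP(2006)Q(2006) = 30×13 + 527×7 + 6×106 + 3×68 + 6×111 = 390 + 3689 + 636 + 204 + 666 = 5585
L = 5420 / 5585 × 100 = 97.0457
Paasche component (current-period weights):
ΣP(2007)Q(2007) = 43×14 + 440×7 + 9×95 + 4×79 + 5×106 = 602 + 3080 + 855 + 316 + 530 = 5383
ΣP(2006)Q(2007) = 30×14 + 527×7 + 6×95 + 3×79 + 6×106 = 420 + 3689 + 570 + 237 + 636 = 5552
P = 5383 / 5552 × 100 = 96.9561
Fisher = √(L × P) = √(97.0457 × 96.9561) = 97.0008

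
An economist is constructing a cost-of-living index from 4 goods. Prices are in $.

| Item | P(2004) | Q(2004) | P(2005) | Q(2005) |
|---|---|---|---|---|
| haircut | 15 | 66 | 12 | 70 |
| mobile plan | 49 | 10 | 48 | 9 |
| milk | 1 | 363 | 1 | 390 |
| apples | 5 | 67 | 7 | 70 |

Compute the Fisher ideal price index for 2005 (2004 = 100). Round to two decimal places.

Laspeyres component (base-period weights):
ΣP(2005)Q(2004) = 12×66 + 48×10 + 1×363 + 7×67 = 792 + 480 + 363 + 469 = 2104
ΣP(2004)Q(2004) = 15×66 + 49×10 + 1×363 + 5×67 = 990 + 490 + 363 + 335 = 2178
L = 2104 / 2178 × 100 = 96.6024
Paasche component (current-period weights):
ΣP(2005)Q(2005) = 12×70 + 48×9 + 1×390 + 7×70 = 840 + 432 + 390 + 490 = 2152
ΣP(2004)Q(2005) = 15×70 + 49×9 + 1×390 + 5×70 = 1050 + 441 + 390 + 350 = 2231
P = 2152 / 2231 × 100 = 96.4590
Fisher = √(L × P) = √(96.6024 × 96.4590) = 96.5307

96.53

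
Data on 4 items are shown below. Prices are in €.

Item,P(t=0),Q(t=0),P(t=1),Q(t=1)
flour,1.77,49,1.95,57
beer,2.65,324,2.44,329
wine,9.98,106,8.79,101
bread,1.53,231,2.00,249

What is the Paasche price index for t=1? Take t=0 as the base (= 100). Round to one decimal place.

97.4

Paasche price index uses current-period quantities as weights.
ΣP(t=1)·Q(t=1) = 1.95×57 + 2.44×329 + 8.79×101 + 2.00×249 = 111.15 + 802.76 + 887.79 + 498 = 2299.7
ΣP(t=0)·Q(t=1) = 1.77×57 + 2.65×329 + 9.98×101 + 1.53×249 = 100.89 + 871.85 + 1007.98 + 380.97 = 2361.69
Index = 2299.7 / 2361.69 × 100 = 97.3752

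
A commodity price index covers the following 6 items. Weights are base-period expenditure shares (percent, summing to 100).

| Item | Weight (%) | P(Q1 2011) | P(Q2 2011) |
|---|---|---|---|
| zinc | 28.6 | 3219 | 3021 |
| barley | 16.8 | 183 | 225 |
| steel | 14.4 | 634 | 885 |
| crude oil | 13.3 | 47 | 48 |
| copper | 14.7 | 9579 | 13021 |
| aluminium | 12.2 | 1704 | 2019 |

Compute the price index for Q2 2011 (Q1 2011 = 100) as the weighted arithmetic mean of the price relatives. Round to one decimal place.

115.6

zinc: 28.6 × (3021/3219) = 28.6 × 0.938490 = 26.8408
barley: 16.8 × (225/183) = 16.8 × 1.229508 = 20.6557
steel: 14.4 × (885/634) = 14.4 × 1.395899 = 20.1009
crude oil: 13.3 × (48/47) = 13.3 × 1.021277 = 13.5830
copper: 14.7 × (13021/9579) = 14.7 × 1.359328 = 19.9821
aluminium: 12.2 × (2019/1704) = 12.2 × 1.184859 = 14.4553
Index = Σ wᵢ·(p₁ᵢ/p₀ᵢ) = 26.8408 + 20.6557 + 20.1009 + 13.5830 + 19.9821 + 14.4553 = 115.6179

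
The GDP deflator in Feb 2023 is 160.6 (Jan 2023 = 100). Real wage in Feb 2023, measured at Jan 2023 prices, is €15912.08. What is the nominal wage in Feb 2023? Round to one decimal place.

25554.8

Nominal = Real × (Index/100) = 15912.08 × (160.6/100)
        = 15912.08 × 1.606 = 25554.8005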